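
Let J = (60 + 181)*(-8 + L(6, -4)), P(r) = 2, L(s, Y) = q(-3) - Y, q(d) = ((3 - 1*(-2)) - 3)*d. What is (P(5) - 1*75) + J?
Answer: -2483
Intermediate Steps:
q(d) = 2*d (q(d) = ((3 + 2) - 3)*d = (5 - 3)*d = 2*d)
L(s, Y) = -6 - Y (L(s, Y) = 2*(-3) - Y = -6 - Y)
J = -2410 (J = (60 + 181)*(-8 + (-6 - 1*(-4))) = 241*(-8 + (-6 + 4)) = 241*(-8 - 2) = 241*(-10) = -2410)
(P(5) - 1*75) + J = (2 - 1*75) - 2410 = (2 - 75) - 2410 = -73 - 2410 = -2483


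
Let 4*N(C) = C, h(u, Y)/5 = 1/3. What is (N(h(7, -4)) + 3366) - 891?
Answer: 29705/12 ≈ 2475.4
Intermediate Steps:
h(u, Y) = 5/3
N(C) = C/4
(N(h(7, -4)) + 3366) - 891 = ((¼)*(5/3) + 3366) - 891 = (5/12 + 3366) - 891 = 40397/12 - 891 = 29705/12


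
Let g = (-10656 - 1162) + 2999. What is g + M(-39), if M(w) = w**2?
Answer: -7298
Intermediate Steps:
g = -8819 (g = -11818 + 2999 = -8819)
g + M(-39) = -8819 + (-39)**2 = -8819 + 1521 = -7298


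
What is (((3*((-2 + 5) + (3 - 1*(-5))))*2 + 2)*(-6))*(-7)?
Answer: 2856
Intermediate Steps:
(((3*((-2 + 5) + (3 - 1*(-5))))*2 + 2)*(-6))*(-7) = (((3*(3 + (3 + 5)))*2 + 2)*(-6))*(-7) = (((3*(3 + 8))*2 + 2)*(-6))*(-7) = (((3*11)*2 + 2)*(-6))*(-7) = ((33*2 + 2)*(-6))*(-7) = ((66 + 2)*(-6))*(-7) = (68*(-6))*(-7) = -408*(-7) = 2856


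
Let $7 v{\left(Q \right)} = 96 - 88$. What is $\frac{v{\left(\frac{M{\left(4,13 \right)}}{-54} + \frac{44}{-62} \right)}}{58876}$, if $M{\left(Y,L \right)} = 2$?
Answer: $\frac{2}{103033} \approx 1.9411 \cdot 10^{-5}$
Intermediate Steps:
$v{\left(Q \right)} = \frac{8}{7}$ ($v{\left(Q \right)} = \frac{96 - 88}{7} = \frac{1}{7} \cdot 8 = \frac{8}{7}$)
$\frac{v{\left(\frac{M{\left(4,13 \right)}}{-54} + \frac{44}{-62} \right)}}{58876} = \frac{8}{7 \cdot 58876} = \frac{8}{7} \cdot \frac{1}{58876} = \frac{2}{103033}$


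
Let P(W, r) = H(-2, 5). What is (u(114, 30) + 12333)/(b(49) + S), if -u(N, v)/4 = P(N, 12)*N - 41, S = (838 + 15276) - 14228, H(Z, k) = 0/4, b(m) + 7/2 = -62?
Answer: 24994/3641 ≈ 6.8646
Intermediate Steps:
b(m) = -131/2 (b(m) = -7/2 - 62 = -131/2)
H(Z, k) = 0 (H(Z, k) = 0*(1/4) = 0)
P(W, r) = 0
S = 1886 (S = 16114 - 14228 = 1886)
u(N, v) = 164 (u(N, v) = -4*(0*N - 41) = -4*(0 - 41) = -4*(-41) = 164)
(u(114, 30) + 12333)/(b(49) + S) = (164 + 12333)/(-131/2 + 1886) = 12497/(3641/2) = 12497*(2/3641) = 24994/3641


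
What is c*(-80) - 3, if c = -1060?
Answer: 84797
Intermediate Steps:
c*(-80) - 3 = -1060*(-80) - 3 = 84800 - 3 = 84797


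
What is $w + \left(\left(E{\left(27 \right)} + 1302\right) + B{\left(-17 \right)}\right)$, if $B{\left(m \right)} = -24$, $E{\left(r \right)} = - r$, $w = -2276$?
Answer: $-1025$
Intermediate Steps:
$w + \left(\left(E{\left(27 \right)} + 1302\right) + B{\left(-17 \right)}\right) = -2276 + \left(\left(\left(-1\right) 27 + 1302\right) - 24\right) = -2276 + \left(\left(-27 + 1302\right) - 24\right) = -2276 + \left(1275 - 24\right) = -2276 + 1251 = -1025$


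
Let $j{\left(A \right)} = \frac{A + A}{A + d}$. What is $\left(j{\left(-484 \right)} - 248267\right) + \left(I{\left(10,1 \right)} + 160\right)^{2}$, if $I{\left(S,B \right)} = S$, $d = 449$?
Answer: $- \frac{7676877}{35} \approx -2.1934 \cdot 10^{5}$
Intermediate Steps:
$j{\left(A \right)} = \frac{2 A}{449 + A}$ ($j{\left(A \right)} = \frac{A + A}{A + 449} = \frac{2 A}{449 + A}$)
$\left(j{\left(-484 \right)} - 248267\right) + \left(I{\left(10,1 \right)} + 160\right)^{2} = \left(2 \left(-484\right) \frac{1}{449 - 484} - 248267\right) + \left(10 + 160\right)^{2} = \left(2 \left(-484\right) \frac{1}{-35} - 248267\right) + 170^{2} = \left(2 \left(-484\right) \left(- \frac{1}{35}\right) - 248267\right) + 28900 = \left(\frac{968}{35} - 248267\right) + 28900 = - \frac{8688377}{35} + 28900 = - \frac{7676877}{35}$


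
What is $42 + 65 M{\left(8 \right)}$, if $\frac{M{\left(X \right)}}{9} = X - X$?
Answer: $42$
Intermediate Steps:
$M{\left(X \right)} = 0$ ($M{\left(X \right)} = 9 \left(X - X\right) = 9 \cdot 0 = 0$)
$42 + 65 M{\left(8 \right)} = 42 + 65 \cdot 0 = 42 + 0 = 42$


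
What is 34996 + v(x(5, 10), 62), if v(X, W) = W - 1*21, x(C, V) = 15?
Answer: 35037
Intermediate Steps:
v(X, W) = -21 + W (v(X, W) = W - 21 = -21 + W)
34996 + v(x(5, 10), 62) = 34996 + (-21 + 62) = 34996 + 41 = 35037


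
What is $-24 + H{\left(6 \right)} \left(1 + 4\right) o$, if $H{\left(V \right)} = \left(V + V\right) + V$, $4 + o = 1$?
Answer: $-294$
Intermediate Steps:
$o = -3$ ($o = -4 + 1 = -3$)
$H{\left(V \right)} = 3 V$ ($H{\left(V \right)} = 2 V + V = 3 V$)
$-24 + H{\left(6 \right)} \left(1 + 4\right) o = -24 + 3 \cdot 6 \left(1 + 4\right) \left(-3\right) = -24 + 18 \cdot 5 \left(-3\right) = -24 + 18 \left(-15\right) = -24 - 270 = -294$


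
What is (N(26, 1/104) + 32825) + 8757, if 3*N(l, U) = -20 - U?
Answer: 12971503/312 ≈ 41575.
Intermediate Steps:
N(l, U) = -20/3 - U/3 (N(l, U) = (-20 - U)/3 = -20/3 - U/3)
(N(26, 1/104) + 32825) + 8757 = ((-20/3 - ⅓/104) + 32825) + 8757 = ((-20/3 - ⅓*1/104) + 32825) + 8757 = ((-20/3 - 1/312) + 32825) + 8757 = (-2081/312 + 32825) + 8757 = 10239319/312 + 8757 = 12971503/312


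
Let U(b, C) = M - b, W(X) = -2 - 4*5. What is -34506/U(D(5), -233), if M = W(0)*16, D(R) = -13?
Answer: 11502/113 ≈ 101.79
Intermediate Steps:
W(X) = -22 (W(X) = -2 - 20 = -22)
M = -352 (M = -22*16 = -352)
U(b, C) = -352 - b
-34506/U(D(5), -233) = -34506/(-352 - 1*(-13)) = -34506/(-352 + 13) = -34506/(-339) = -34506*(-1/339) = 11502/113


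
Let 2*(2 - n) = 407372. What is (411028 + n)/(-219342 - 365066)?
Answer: -25918/73051 ≈ -0.35479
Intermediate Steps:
n = -203684 (n = 2 - 1/2*407372 = 2 - 203686 = -203684)
(411028 + n)/(-219342 - 365066) = (411028 - 203684)/(-219342 - 365066) = 207344/(-584408) = 207344*(-1/584408) = -25918/73051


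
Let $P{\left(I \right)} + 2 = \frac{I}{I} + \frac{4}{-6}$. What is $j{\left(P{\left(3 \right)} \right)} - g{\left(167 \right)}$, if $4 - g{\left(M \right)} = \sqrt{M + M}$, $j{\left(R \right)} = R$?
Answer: $- \frac{17}{3} + \sqrt{334} \approx 12.609$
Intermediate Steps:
$P{\left(I \right)} = - \frac{5}{3}$ ($P{\left(I \right)} = -2 + \left(\frac{I}{I} + \frac{4}{-6}\right) = -2 + \left(1 + 4 \left(- \frac{1}{6}\right)\right) = -2 + \left(1 - \frac{2}{3}\right) = -2 + \frac{1}{3} = - \frac{5}{3}$)
$g{\left(M \right)} = 4 - \sqrt{2} \sqrt{M}$ ($g{\left(M \right)} = 4 - \sqrt{M + M} = 4 - \sqrt{2 M} = 4 - \sqrt{2} \sqrt{M}$)
$j{\left(P{\left(3 \right)} \right)} - g{\left(167 \right)} = - \frac{5}{3} - \left(4 - \sqrt{2} \sqrt{167}\right) = - \frac{5}{3} - \left(4 - \sqrt{334}\right) = - \frac{17}{3} + \sqrt{334}$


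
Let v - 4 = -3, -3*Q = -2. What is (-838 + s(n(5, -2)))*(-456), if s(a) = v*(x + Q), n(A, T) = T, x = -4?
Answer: 383648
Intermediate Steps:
Q = 2/3 (Q = -1/3*(-2) = 2/3 ≈ 0.66667)
v = 1 (v = 4 - 3 = 1)
s(a) = -10/3 (s(a) = 1*(-4 + 2/3) = 1*(-10/3) = -10/3)
(-838 + s(n(5, -2)))*(-456) = (-838 - 10/3)*(-456) = -2524/3*(-456) = 383648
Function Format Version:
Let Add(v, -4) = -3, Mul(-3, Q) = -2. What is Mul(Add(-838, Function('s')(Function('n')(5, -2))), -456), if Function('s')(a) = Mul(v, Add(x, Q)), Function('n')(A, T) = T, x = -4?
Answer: 383648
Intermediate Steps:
Q = Rational(2, 3) (Q = Mul(Rational(-1, 3), -2) = Rational(2, 3) ≈ 0.66667)
v = 1 (v = Add(4, -3) = 1)
Function('s')(a) = Rational(-10, 3) (Function('s')(a) = Mul(1, Add(-4, Rational(2, 3))) = Mul(1, Rational(-10, 3)) = Rational(-10, 3))
Mul(Add(-838, Function('s')(Function('n')(5, -2))), -456) = Mul(Add(-838, Rational(-10, 3)), -456) = Mul(Rational(-2524, 3), -456) = 383648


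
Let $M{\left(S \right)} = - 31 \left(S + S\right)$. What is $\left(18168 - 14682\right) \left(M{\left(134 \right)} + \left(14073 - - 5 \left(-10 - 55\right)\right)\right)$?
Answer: $18963840$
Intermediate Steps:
$M{\left(S \right)} = - 62 S$ ($M{\left(S \right)} = - 31 \cdot 2 S = - 62 S$)
$\left(18168 - 14682\right) \left(M{\left(134 \right)} + \left(14073 - - 5 \left(-10 - 55\right)\right)\right) = \left(18168 - 14682\right) \left(\left(-62\right) 134 + \left(14073 - - 5 \left(-10 - 55\right)\right)\right) = 3486 \left(-8308 + \left(14073 - \left(-5\right) \left(-65\right)\right)\right) = 3486 \left(-8308 + \left(14073 - 325\right)\right) = 3486 \left(-8308 + 13748\right) = 3486 \cdot 5440 = 18963840$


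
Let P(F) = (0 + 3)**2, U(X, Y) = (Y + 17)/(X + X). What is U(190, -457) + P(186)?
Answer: 149/19 ≈ 7.8421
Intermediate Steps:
U(X, Y) = (17 + Y)/(2*X) (U(X, Y) = (17 + Y)/((2*X)) = (17 + Y)*(1/(2*X)) = (17 + Y)/(2*X))
P(F) = 9 (P(F) = 3**2 = 9)
U(190, -457) + P(186) = (1/2)*(17 - 457)/190 + 9 = (1/2)*(1/190)*(-440) + 9 = -22/19 + 9 = 149/19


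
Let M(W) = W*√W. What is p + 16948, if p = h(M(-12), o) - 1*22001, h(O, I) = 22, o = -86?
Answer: -5031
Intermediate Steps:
M(W) = W^(3/2)
p = -21979 (p = 22 - 1*22001 = 22 - 22001 = -21979)
p + 16948 = -21979 + 16948 = -5031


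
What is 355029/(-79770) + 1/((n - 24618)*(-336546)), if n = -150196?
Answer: -3481234045526851/782184102742980 ≈ -4.4507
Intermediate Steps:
355029/(-79770) + 1/((n - 24618)*(-336546)) = 355029/(-79770) + 1/(-150196 - 24618*(-336546)) = 355029*(-1/79770) - 1/336546/(-174814) = -118343/26590 - 1/174814*(-1/336546) = -118343/26590 + 1/58832952444 = -3481234045526851/782184102742980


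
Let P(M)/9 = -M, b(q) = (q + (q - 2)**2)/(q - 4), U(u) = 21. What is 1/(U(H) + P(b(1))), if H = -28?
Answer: 1/27 ≈ 0.037037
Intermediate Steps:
b(q) = (q + (-2 + q)**2)/(-4 + q)
P(M) = -9*M (P(M) = 9*(-M) = -9*M)
1/(U(H) + P(b(1))) = 1/(21 - 9*(1 + (-2 + 1)**2)/(-4 + 1)) = 1/(21 - 9*(1 + (-1)**2)/(-3)) = 1/(21 - (-3)*(1 + 1)) = 1/(21 - (-3)*2) = 1/(21 - 9*(-2/3)) = 1/(21 + 6) = 1/27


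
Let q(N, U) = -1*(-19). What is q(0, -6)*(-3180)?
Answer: -60420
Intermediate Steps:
q(N, U) = 19
q(0, -6)*(-3180) = 19*(-3180) = -60420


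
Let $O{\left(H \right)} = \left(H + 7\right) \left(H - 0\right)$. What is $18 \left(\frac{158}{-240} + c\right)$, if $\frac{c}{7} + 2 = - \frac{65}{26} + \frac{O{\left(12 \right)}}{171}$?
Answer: $- \frac{8217}{20} \approx -410.85$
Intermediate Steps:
$O{\left(H \right)} = H \left(7 + H\right)$ ($O{\left(H \right)} = \left(7 + H\right) \left(H + 0\right) = \left(7 + H\right) H = H \left(7 + H\right)$)
$c = - \frac{133}{6}$ ($c = -14 + 7 \left(- \frac{65}{26} + \frac{12 \left(7 + 12\right)}{171}\right) = -14 + 7 \left(\left(-65\right) \frac{1}{26} + 12 \cdot 19 \cdot \frac{1}{171}\right) = -14 + 7 \left(- \frac{5}{2} + 228 \cdot \frac{1}{171}\right) = -14 + 7 \left(- \frac{5}{2} + \frac{4}{3}\right) = -14 + 7 \left(- \frac{7}{6}\right) = -14 - \frac{49}{6} = - \frac{133}{6} \approx -22.167$)
$18 \left(\frac{158}{-240} + c\right) = 18 \left(\frac{158}{-240} - \frac{133}{6}\right) = 18 \left(158 \left(- \frac{1}{240}\right) - \frac{133}{6}\right) = 18 \left(- \frac{79}{120} - \frac{133}{6}\right) = 18 \left(- \frac{913}{40}\right) = - \frac{8217}{20}$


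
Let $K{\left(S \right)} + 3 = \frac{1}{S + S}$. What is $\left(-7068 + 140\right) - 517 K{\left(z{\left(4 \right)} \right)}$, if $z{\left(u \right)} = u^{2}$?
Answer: $- \frac{172581}{32} \approx -5393.2$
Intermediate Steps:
$K{\left(S \right)} = -3 + \frac{1}{2 S}$ ($K{\left(S \right)} = -3 + \frac{1}{S + S} = -3 + \frac{1}{2 S}$)
$\left(-7068 + 140\right) - 517 K{\left(z{\left(4 \right)} \right)} = \left(-7068 + 140\right) - 517 \left(-3 + \frac{1}{2 \cdot 4^{2}}\right) = -6928 - 517 \left(-3 + \frac{1}{2 \cdot 16}\right) = -6928 - 517 \left(-3 + \frac{1}{2} \cdot \frac{1}{16}\right) = -6928 - 517 \left(-3 + \frac{1}{32}\right) = -6928 - - \frac{49115}{32} = -6928 + \frac{49115}{32} = - \frac{172581}{32}$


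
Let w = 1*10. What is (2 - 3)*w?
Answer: -10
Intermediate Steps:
w = 10
(2 - 3)*w = (2 - 3)*10 = -1*10 = -10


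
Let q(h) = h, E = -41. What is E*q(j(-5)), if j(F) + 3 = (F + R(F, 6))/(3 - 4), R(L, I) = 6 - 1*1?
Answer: 123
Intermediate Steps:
R(L, I) = 5 (R(L, I) = 6 - 1 = 5)
j(F) = -8 - F (j(F) = -3 + (F + 5)/(3 - 4) = -3 + (5 + F)/(-1) = -3 + (5 + F)*(-1) = -3 + (-5 - F) = -8 - F)
E*q(j(-5)) = -41*(-8 - 1*(-5)) = -41*(-8 + 5) = -41*(-3) = 123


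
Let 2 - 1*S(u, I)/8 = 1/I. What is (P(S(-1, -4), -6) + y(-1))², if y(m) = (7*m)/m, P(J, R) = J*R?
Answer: 10201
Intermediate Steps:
S(u, I) = 16 - 8/I
y(m) = 7
(P(S(-1, -4), -6) + y(-1))² = ((16 - 8/(-4))*(-6) + 7)² = ((16 - 8*(-¼))*(-6) + 7)² = ((16 + 2)*(-6) + 7)² = (18*(-6) + 7)² = (-108 + 7)² = (-101)² = 10201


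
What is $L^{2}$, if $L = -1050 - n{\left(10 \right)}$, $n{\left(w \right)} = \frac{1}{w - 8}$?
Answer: $\frac{4414201}{4} \approx 1.1036 \cdot 10^{6}$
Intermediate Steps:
$n{\left(w \right)} = \frac{1}{-8 + w}$
$L = - \frac{2101}{2}$ ($L = -1050 - \frac{1}{-8 + 10} = -1050 - \frac{1}{2} = - \frac{2101}{2} \approx -1050.5$)
$L^{2} = \left(- \frac{2101}{2}\right)^{2} = \frac{4414201}{4}$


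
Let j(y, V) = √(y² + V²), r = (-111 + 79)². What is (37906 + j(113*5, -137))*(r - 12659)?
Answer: -441036310 - 11635*√337994 ≈ -4.4780e+8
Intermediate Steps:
r = 1024 (r = (-32)² = 1024)
j(y, V) = √(V² + y²)
(37906 + j(113*5, -137))*(r - 12659) = (37906 + √((-137)² + (113*5)²))*(1024 - 12659) = (37906 + √(18769 + 565²))*(-11635) = (37906 + √(18769 + 319225))*(-11635) = (37906 + √337994)*(-11635) = -441036310 - 11635*√337994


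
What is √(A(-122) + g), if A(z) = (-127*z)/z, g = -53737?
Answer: 2*I*√13466 ≈ 232.09*I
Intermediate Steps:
A(z) = -127
√(A(-122) + g) = √(-127 - 53737) = √(-53864) = 2*I*√13466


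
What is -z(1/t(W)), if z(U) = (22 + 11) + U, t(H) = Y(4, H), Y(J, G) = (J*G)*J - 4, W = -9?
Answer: -4883/148 ≈ -32.993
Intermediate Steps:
Y(J, G) = -4 + G*J² (Y(J, G) = (G*J)*J - 4 = G*J² - 4 = -4 + G*J²)
t(H) = -4 + 16*H (t(H) = -4 + H*4² = -4 + H*16 = -4 + 16*H)
z(U) = 33 + U
-z(1/t(W)) = -(33 + 1/(-4 + 16*(-9))) = -(33 + 1/(-4 - 144)) = -(33 + 1/(-148)) = -(33 - 1/148) = -1*4883/148 = -4883/148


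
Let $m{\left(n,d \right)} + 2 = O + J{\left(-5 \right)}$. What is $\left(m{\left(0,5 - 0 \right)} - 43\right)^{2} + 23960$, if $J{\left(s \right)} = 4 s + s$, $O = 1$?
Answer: $28721$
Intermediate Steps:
$J{\left(s \right)} = 5 s$
$m{\left(n,d \right)} = -26$ ($m{\left(n,d \right)} = -2 + \left(1 + 5 \left(-5\right)\right) = -2 + \left(1 - 25\right) = -2 - 24 = -26$)
$\left(m{\left(0,5 - 0 \right)} - 43\right)^{2} + 23960 = \left(-26 - 43\right)^{2} + 23960 = \left(-69\right)^{2} + 23960 = 4761 + 23960 = 28721$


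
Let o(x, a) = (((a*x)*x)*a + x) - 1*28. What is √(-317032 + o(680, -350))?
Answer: 2*√14160920905 ≈ 2.3800e+5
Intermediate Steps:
o(x, a) = -28 + x + a²*x² (o(x, a) = ((a*x²)*a + x) - 28 = (a²*x² + x) - 28 = (x + a²*x²) - 28 = -28 + x + a²*x²)
√(-317032 + o(680, -350)) = √(-317032 + (-28 + 680 + (-350)²*680²)) = √(-317032 + (-28 + 680 + 122500*462400)) = √(-317032 + (-28 + 680 + 56644000000)) = √(-317032 + 56644000652) = √56643683620 = 2*√14160920905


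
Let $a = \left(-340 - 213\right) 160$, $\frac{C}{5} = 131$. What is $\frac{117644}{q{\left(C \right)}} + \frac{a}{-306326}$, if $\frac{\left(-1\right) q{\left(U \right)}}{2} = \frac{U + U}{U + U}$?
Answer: $- \frac{9009309746}{153163} \approx -58822.0$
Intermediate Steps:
$C = 655$ ($C = 5 \cdot 131 = 655$)
$q{\left(U \right)} = -2$ ($q{\left(U \right)} = - 2 \frac{U + U}{U + U} = - 2 \frac{2 U}{2 U} = - 2 \cdot 2 U \frac{1}{2 U} = \left(-2\right) 1 = -2$)
$a = -88480$ ($a = \left(-553\right) 160 = -88480$)
$\frac{117644}{q{\left(C \right)}} + \frac{a}{-306326} = \frac{117644}{-2} - \frac{88480}{-306326} = 117644 \left(- \frac{1}{2}\right) - - \frac{44240}{153163} = -58822 + \frac{44240}{153163} = - \frac{9009309746}{153163}$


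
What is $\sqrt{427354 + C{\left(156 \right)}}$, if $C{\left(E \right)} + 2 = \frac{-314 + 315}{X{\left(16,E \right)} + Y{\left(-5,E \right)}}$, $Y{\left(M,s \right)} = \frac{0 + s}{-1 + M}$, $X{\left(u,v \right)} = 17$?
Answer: $\frac{\sqrt{3846167}}{3} \approx 653.72$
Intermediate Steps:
$Y{\left(M,s \right)} = \frac{s}{-1 + M}$
$C{\left(E \right)} = -2 + \frac{1}{17 - \frac{E}{6}}$ ($C{\left(E \right)} = -2 + \frac{-314 + 315}{17 + \frac{E}{-1 - 5}} = -2 + 1 \frac{1}{17 + \frac{E}{-6}} = -2 + 1 \frac{1}{17 + E \left(- \frac{1}{6}\right)} = -2 + 1 \frac{1}{17 - \frac{E}{6}} = -2 + \frac{1}{17 - \frac{E}{6}}$)
$\sqrt{427354 + C{\left(156 \right)}} = \sqrt{427354 + \frac{2 \left(99 - 156\right)}{-102 + 156}} = \sqrt{427354 + \frac{2 \left(99 - 156\right)}{54}} = \sqrt{427354 + 2 \cdot \frac{1}{54} \left(-57\right)} = \sqrt{427354 - \frac{19}{9}} = \sqrt{\frac{3846167}{9}} = \frac{\sqrt{3846167}}{3}$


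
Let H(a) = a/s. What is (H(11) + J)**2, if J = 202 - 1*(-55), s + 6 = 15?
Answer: 5400976/81 ≈ 66679.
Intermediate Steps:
s = 9 (s = -6 + 15 = 9)
H(a) = a/9
J = 257 (J = 202 + 55 = 257)
(H(11) + J)**2 = ((1/9)*11 + 257)**2 = (11/9 + 257)**2 = (2324/9)**2 = 5400976/81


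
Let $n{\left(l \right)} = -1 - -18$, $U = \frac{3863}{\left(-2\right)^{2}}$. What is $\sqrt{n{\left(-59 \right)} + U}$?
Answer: $\frac{\sqrt{3931}}{2} \approx 31.349$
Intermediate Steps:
$U = \frac{3863}{4} \approx 965.75$
$n{\left(l \right)} = 17$ ($n{\left(l \right)} = -1 + 18 = 17$)
$\sqrt{n{\left(-59 \right)} + U} = \sqrt{17 + \frac{3863}{4}} = \sqrt{\frac{3931}{4}} = \frac{\sqrt{3931}}{2}$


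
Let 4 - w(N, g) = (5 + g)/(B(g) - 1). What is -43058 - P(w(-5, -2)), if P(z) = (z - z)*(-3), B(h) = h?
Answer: -43058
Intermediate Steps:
w(N, g) = 4 - (5 + g)/(-1 + g) (w(N, g) = 4 - (5 + g)/(g - 1) = 4 - (5 + g)/(-1 + g))
P(z) = 0 (P(z) = 0*(-3) = 0)
-43058 - P(w(-5, -2)) = -43058 - 1*0 = -43058 + 0 = -43058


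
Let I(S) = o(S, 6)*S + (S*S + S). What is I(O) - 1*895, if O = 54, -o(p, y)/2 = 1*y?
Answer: 1427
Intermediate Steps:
o(p, y) = -2*y
I(S) = S² - 11*S (I(S) = (-2*6)*S + (S*S + S) = -12*S + (S² + S) = -12*S + (S + S²) = S² - 11*S)
I(O) - 1*895 = 54*(-11 + 54) - 1*895 = 54*43 - 895 = 2322 - 895 = 1427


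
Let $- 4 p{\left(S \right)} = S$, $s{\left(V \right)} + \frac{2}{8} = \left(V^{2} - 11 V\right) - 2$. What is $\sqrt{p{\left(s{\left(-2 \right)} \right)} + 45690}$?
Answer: $\frac{71 \sqrt{145}}{4} \approx 213.74$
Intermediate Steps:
$s{\left(V \right)} = - \frac{9}{4} + V^{2} - 11 V$ ($s{\left(V \right)} = - \frac{1}{4} - \left(2 - V^{2} + 11 V\right) = - \frac{9}{4} + V^{2} - 11 V$)
$p{\left(S \right)} = - \frac{S}{4}$
$\sqrt{p{\left(s{\left(-2 \right)} \right)} + 45690} = \sqrt{- \frac{- \frac{9}{4} + \left(-2\right)^{2} - -22}{4} + 45690} = \sqrt{- \frac{- \frac{9}{4} + 4 + 22}{4} + 45690} = \sqrt{\left(- \frac{1}{4}\right) \frac{95}{4} + 45690} = \sqrt{- \frac{95}{16} + 45690} = \sqrt{\frac{730945}{16}} = \frac{71 \sqrt{145}}{4}$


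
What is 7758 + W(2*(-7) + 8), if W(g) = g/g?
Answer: 7759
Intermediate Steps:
W(g) = 1
7758 + W(2*(-7) + 8) = 7758 + 1 = 7759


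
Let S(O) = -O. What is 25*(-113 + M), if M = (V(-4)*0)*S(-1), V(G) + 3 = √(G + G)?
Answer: -2825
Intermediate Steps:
V(G) = -3 + √2*√G (V(G) = -3 + √(G + G) = -3 + √(2*G) = -3 + √2*√G)
M = 0 (M = ((-3 + √2*√(-4))*0)*(-1*(-1)) = ((-3 + √2*(2*I))*0)*1 = ((-3 + 2*I*√2)*0)*1 = 0*1 = 0)
25*(-113 + M) = 25*(-113 + 0) = 25*(-113) = -2825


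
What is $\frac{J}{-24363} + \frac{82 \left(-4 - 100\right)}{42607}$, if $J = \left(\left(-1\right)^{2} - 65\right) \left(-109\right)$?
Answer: $- \frac{504994096}{1038034341} \approx -0.48649$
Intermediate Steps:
$J = 6976$ ($J = \left(1 - 65\right) \left(-109\right) = \left(-64\right) \left(-109\right) = 6976$)
$\frac{J}{-24363} + \frac{82 \left(-4 - 100\right)}{42607} = \frac{6976}{-24363} + \frac{82 \left(-4 - 100\right)}{42607} = 6976 \left(- \frac{1}{24363}\right) + 82 \left(-104\right) \frac{1}{42607} = - \frac{6976}{24363} - \frac{8528}{42607} = - \frac{504994096}{1038034341}$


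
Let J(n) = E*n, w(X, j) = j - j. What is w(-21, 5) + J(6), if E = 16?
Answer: 96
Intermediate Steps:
w(X, j) = 0
J(n) = 16*n
w(-21, 5) + J(6) = 0 + 16*6 = 0 + 96 = 96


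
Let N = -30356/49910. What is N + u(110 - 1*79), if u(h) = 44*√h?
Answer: -15178/24955 + 44*√31 ≈ 244.37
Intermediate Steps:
N = -15178/24955 (N = -30356*1/49910 = -15178/24955 ≈ -0.60821)
N + u(110 - 1*79) = -15178/24955 + 44*√(110 - 1*79) = -15178/24955 + 44*√(110 - 79) = -15178/24955 + 44*√31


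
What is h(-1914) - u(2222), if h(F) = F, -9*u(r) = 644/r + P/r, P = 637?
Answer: -12758297/6666 ≈ -1913.9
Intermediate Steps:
u(r) = -427/(3*r) (u(r) = -(644/r + 637/r)/9 = -427/(3*r))
h(-1914) - u(2222) = -1914 - (-427)/(3*2222) = -1914 - 1*(-427/6666) = -1914 + 427/6666 = -12758297/6666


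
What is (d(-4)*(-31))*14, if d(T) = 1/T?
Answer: 217/2 ≈ 108.50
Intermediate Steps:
(d(-4)*(-31))*14 = (-31/(-4))*14 = -¼*(-31)*14 = (31/4)*14 = 217/2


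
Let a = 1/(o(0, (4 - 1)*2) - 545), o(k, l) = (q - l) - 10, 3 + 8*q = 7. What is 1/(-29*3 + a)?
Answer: -1121/97529 ≈ -0.011494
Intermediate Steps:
q = 1/2 (q = -3/8 + (1/8)*7 = -3/8 + 7/8 = 1/2 ≈ 0.50000)
o(k, l) = -19/2 - l (o(k, l) = (1/2 - l) - 10 = -19/2 - l)
a = -2/1121 (a = 1/((-19/2 - (4 - 1)*2) - 545) = 1/((-19/2 - 3*2) - 545) = 1/((-19/2 - 1*6) - 545) = 1/((-19/2 - 6) - 545) = 1/(-31/2 - 545) = 1/(-1121/2) = -2/1121 ≈ -0.0017841)
1/(-29*3 + a) = 1/(-29*3 - 2/1121) = 1/(-87 - 2/1121) = 1/(-97529/1121) = -1121/97529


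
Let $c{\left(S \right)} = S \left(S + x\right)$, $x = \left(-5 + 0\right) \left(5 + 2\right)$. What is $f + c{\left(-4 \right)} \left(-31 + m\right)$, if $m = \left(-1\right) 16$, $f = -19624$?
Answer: $-26956$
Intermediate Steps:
$x = -35$ ($x = \left(-5\right) 7 = -35$)
$m = -16$
$c{\left(S \right)} = S \left(-35 + S\right)$ ($c{\left(S \right)} = S \left(S - 35\right) = S \left(-35 + S\right)$)
$f + c{\left(-4 \right)} \left(-31 + m\right) = -19624 + - 4 \left(-35 - 4\right) \left(-31 - 16\right) = -19624 + \left(-4\right) \left(-39\right) \left(-47\right) = -19624 + 156 \left(-47\right) = -19624 - 7332 = -26956$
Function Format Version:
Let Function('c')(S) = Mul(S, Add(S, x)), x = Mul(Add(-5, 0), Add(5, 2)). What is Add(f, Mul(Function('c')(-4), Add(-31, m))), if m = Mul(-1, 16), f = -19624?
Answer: -26956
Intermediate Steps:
x = -35 (x = Mul(-5, 7) = -35)
m = -16
Function('c')(S) = Mul(S, Add(-35, S)) (Function('c')(S) = Mul(S, Add(S, -35)) = Mul(S, Add(-35, S)))
Add(f, Mul(Function('c')(-4), Add(-31, m))) = Add(-19624, Mul(Mul(-4, Add(-35, -4)), Add(-31, -16))) = Add(-19624, Mul(Mul(-4, -39), -47)) = Add(-19624, Mul(156, -47)) = Add(-19624, -7332) = -26956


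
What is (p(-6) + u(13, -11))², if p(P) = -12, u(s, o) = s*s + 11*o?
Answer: 1296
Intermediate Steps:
u(s, o) = s² + 11*o
(p(-6) + u(13, -11))² = (-12 + (13² + 11*(-11)))² = (-12 + (169 - 121))² = (-12 + 48)² = 36² = 1296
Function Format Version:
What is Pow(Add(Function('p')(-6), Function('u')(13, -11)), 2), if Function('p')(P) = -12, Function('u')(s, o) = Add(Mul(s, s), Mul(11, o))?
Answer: 1296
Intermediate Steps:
Function('u')(s, o) = Add(Pow(s, 2), Mul(11, o))
Pow(Add(Function('p')(-6), Function('u')(13, -11)), 2) = Pow(Add(-12, Add(Pow(13, 2), Mul(11, -11))), 2) = Pow(Add(-12, Add(169, -121)), 2) = Pow(Add(-12, 48), 2) = Pow(36, 2) = 1296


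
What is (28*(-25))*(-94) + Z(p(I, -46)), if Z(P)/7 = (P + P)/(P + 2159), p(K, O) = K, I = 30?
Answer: 144036620/2189 ≈ 65800.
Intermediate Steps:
Z(P) = 14*P/(2159 + P) (Z(P) = 7*((P + P)/(P + 2159)) = 7*((2*P)/(2159 + P)) = 7*(2*P/(2159 + P)) = 14*P/(2159 + P))
(28*(-25))*(-94) + Z(p(I, -46)) = (28*(-25))*(-94) + 14*30/(2159 + 30) = -700*(-94) + 14*30/2189 = 65800 + 14*30*(1/2189) = 65800 + 420/2189 = 144036620/2189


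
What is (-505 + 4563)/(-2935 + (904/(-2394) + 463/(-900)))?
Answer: -161914200/117142093 ≈ -1.3822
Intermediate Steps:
(-505 + 4563)/(-2935 + (904/(-2394) + 463/(-900))) = 4058/(-2935 + (904*(-1/2394) + 463*(-1/900))) = 4058/(-2935 + (-452/1197 - 463/900)) = 4058/(-2935 - 35593/39900) = 4058/(-117142093/39900) = 4058*(-39900/117142093) = -161914200/117142093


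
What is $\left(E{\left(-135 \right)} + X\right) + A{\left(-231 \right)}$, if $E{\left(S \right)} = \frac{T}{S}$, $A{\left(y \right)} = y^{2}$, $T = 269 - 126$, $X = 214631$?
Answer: $\frac{36178777}{135} \approx 2.6799 \cdot 10^{5}$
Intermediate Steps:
$T = 143$ ($T = 269 - 126 = 143$)
$E{\left(S \right)} = \frac{143}{S}$
$\left(E{\left(-135 \right)} + X\right) + A{\left(-231 \right)} = \left(\frac{143}{-135} + 214631\right) + \left(-231\right)^{2} = \left(143 \left(- \frac{1}{135}\right) + 214631\right) + 53361 = \left(- \frac{143}{135} + 214631\right) + 53361 = \frac{28975042}{135} + 53361 = \frac{36178777}{135}$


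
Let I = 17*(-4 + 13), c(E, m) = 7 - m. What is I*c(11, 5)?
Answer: 306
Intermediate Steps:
I = 153 (I = 17*9 = 153)
I*c(11, 5) = 153*(7 - 1*5) = 153*(7 - 5) = 153*2 = 306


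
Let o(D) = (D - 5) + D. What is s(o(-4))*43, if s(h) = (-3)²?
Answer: 387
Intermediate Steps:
o(D) = -5 + 2*D (o(D) = (-5 + D) + D = -5 + 2*D)
s(h) = 9
s(o(-4))*43 = 9*43 = 387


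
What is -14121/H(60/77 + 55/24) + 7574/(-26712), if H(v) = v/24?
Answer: -1194973151711/10827900 ≈ -1.1036e+5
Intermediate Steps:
H(v) = v/24 (H(v) = v*(1/24) = v/24)
-14121/H(60/77 + 55/24) + 7574/(-26712) = -14121*24/(60/77 + 55/24) + 7574/(-26712) = -14121*24/(60*(1/77) + 55*(1/24)) + 7574*(-1/26712) = -14121*24/(60/77 + 55/24) - 541/1908 = -14121/((1/24)*(5675/1848)) - 541/1908 = -14121/5675/44352 - 541/1908 = -14121*44352/5675 - 541/1908 = -626294592/5675 - 541/1908 = -1194973151711/10827900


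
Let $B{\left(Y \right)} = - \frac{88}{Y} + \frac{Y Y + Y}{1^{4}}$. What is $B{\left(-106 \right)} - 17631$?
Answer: $- \frac{344509}{53} \approx -6500.2$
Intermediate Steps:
$B{\left(Y \right)} = Y + Y^{2} - \frac{88}{Y}$ ($B{\left(Y \right)} = - \frac{88}{Y} + \frac{Y^{2} + Y}{1} = - \frac{88}{Y} + \left(Y + Y^{2}\right) 1 = - \frac{88}{Y} + \left(Y + Y^{2}\right) = Y + Y^{2} - \frac{88}{Y}$)
$B{\left(-106 \right)} - 17631 = \left(-106 + \left(-106\right)^{2} - \frac{88}{-106}\right) - 17631 = \left(-106 + 11236 - - \frac{44}{53}\right) - 17631 = \left(-106 + 11236 + \frac{44}{53}\right) - 17631 = \frac{589934}{53} - 17631 = - \frac{344509}{53}$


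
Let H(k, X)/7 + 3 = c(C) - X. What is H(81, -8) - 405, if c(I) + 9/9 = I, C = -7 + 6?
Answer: -384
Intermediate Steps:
C = -1
c(I) = -1 + I
H(k, X) = -35 - 7*X (H(k, X) = -21 + 7*((-1 - 1) - X) = -21 + 7*(-2 - X) = -21 + (-14 - 7*X) = -35 - 7*X)
H(81, -8) - 405 = (-35 - 7*(-8)) - 405 = (-35 + 56) - 405 = 21 - 405 = -384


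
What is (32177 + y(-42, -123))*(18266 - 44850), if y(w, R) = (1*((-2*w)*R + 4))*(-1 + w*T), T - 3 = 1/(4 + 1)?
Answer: -190153783544/5 ≈ -3.8031e+10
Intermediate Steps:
T = 16/5 (T = 3 + 1/(4 + 1) = 3 + 1/5 = 3 + ⅕ = 16/5 ≈ 3.2000)
y(w, R) = (-1 + 16*w/5)*(4 - 2*R*w) (y(w, R) = (1*((-2*w)*R + 4))*(-1 + w*(16/5)) = (1*(-2*R*w + 4))*(-1 + 16*w/5) = (1*(4 - 2*R*w))*(-1 + 16*w/5) = (4 - 2*R*w)*(-1 + 16*w/5) = (-1 + 16*w/5)*(4 - 2*R*w))
(32177 + y(-42, -123))*(18266 - 44850) = (32177 + (-4 + (64/5)*(-42) + 2*(-123)*(-42) - 32/5*(-123)*(-42)²))*(18266 - 44850) = (32177 + (-4 - 2688/5 + 10332 - 32/5*(-123)*1764))*(-26584) = (32177 + (-4 - 2688/5 + 10332 + 6943104/5))*(-26584) = (32177 + 6992056/5)*(-26584) = (7152941/5)*(-26584) = -190153783544/5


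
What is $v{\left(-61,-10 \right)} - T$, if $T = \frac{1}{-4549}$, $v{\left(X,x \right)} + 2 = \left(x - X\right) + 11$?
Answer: $\frac{272941}{4549} \approx 60.0$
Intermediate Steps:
$v{\left(X,x \right)} = 9 + x - X$ ($v{\left(X,x \right)} = -2 - \left(-11 + X - x\right) = -2 + \left(11 + x - X\right) = 9 + x - X$)
$T = - \frac{1}{4549} \approx -0.00021983$
$v{\left(-61,-10 \right)} - T = \left(9 - 10 - -61\right) - - \frac{1}{4549} = \left(9 - 10 + 61\right) + \frac{1}{4549} = 60 + \frac{1}{4549} = \frac{272941}{4549}$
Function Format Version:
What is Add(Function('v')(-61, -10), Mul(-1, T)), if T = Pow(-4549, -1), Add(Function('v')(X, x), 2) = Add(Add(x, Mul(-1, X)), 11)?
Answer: Rational(272941, 4549) ≈ 60.000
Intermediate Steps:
Function('v')(X, x) = Add(9, x, Mul(-1, X)) (Function('v')(X, x) = Add(-2, Add(Add(x, Mul(-1, X)), 11)) = Add(-2, Add(11, x, Mul(-1, X))) = Add(9, x, Mul(-1, X)))
T = Rational(-1, 4549) ≈ -0.00021983
Add(Function('v')(-61, -10), Mul(-1, T)) = Add(Add(9, -10, Mul(-1, -61)), Mul(-1, Rational(-1, 4549))) = Add(Add(9, -10, 61), Rational(1, 4549)) = Add(60, Rational(1, 4549)) = Rational(272941, 4549)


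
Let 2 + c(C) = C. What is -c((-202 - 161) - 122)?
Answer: 487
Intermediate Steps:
c(C) = -2 + C
-c((-202 - 161) - 122) = -(-2 + ((-202 - 161) - 122)) = -(-2 + (-363 - 122)) = -(-2 - 485) = -1*(-487) = 487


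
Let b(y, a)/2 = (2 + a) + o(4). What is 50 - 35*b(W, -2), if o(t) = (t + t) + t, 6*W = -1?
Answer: -790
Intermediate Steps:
W = -1/6 (W = (1/6)*(-1) = -1/6 ≈ -0.16667)
o(t) = 3*t (o(t) = 2*t + t = 3*t)
b(y, a) = 28 + 2*a (b(y, a) = 2*((2 + a) + 3*4) = 2*((2 + a) + 12) = 2*(14 + a) = 28 + 2*a)
50 - 35*b(W, -2) = 50 - 35*(28 + 2*(-2)) = 50 - 35*(28 - 4) = 50 - 35*24 = 50 - 840 = -790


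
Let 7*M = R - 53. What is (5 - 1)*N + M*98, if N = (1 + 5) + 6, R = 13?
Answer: -512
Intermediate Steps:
N = 12 (N = 6 + 6 = 12)
M = -40/7 (M = (13 - 53)/7 = (⅐)*(-40) = -40/7 ≈ -5.7143)
(5 - 1)*N + M*98 = (5 - 1)*12 - 40/7*98 = 4*12 - 560 = 48 - 560 = -512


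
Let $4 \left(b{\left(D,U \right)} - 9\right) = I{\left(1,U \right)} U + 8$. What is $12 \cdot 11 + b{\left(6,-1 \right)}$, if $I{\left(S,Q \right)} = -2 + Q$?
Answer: $\frac{575}{4} \approx 143.75$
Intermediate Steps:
$b{\left(D,U \right)} = 11 + \frac{U \left(-2 + U\right)}{4}$ ($b{\left(D,U \right)} = 9 + \frac{\left(-2 + U\right) U + 8}{4} = 9 + \frac{U \left(-2 + U\right) + 8}{4} = 9 + \frac{8 + U \left(-2 + U\right)}{4} = 9 + \left(2 + \frac{U \left(-2 + U\right)}{4}\right) = 11 + \frac{U \left(-2 + U\right)}{4}$)
$12 \cdot 11 + b{\left(6,-1 \right)} = 12 \cdot 11 + \left(11 + \frac{1}{4} \left(-1\right) \left(-2 - 1\right)\right) = 132 + \left(11 + \frac{1}{4} \left(-1\right) \left(-3\right)\right) = 132 + \left(11 + \frac{3}{4}\right) = 132 + \frac{47}{4} = \frac{575}{4}$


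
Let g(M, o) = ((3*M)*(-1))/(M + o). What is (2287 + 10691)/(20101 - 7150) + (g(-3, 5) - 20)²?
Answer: 1388647/5756 ≈ 241.25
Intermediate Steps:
g(M, o) = -3*M/(M + o) (g(M, o) = (-3*M)/(M + o) = -3*M/(M + o))
(2287 + 10691)/(20101 - 7150) + (g(-3, 5) - 20)² = (2287 + 10691)/(20101 - 7150) + (-3*(-3)/(-3 + 5) - 20)² = 12978/12951 + (-3*(-3)/2 - 20)² = 12978*(1/12951) + (-3*(-3)*½ - 20)² = 1442/1439 + (9/2 - 20)² = 1442/1439 + (-31/2)² = 1442/1439 + 961/4 = 1388647/5756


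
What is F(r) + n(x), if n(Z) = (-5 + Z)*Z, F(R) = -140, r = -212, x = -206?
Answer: 43326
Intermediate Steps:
n(Z) = Z*(-5 + Z)
F(r) + n(x) = -140 - 206*(-5 - 206) = -140 - 206*(-211) = -140 + 43466 = 43326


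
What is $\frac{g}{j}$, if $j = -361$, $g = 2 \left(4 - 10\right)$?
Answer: $\frac{12}{361} \approx 0.033241$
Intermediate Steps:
$g = -12$ ($g = 2 \left(-6\right) = -12$)
$\frac{g}{j} = - \frac{12}{-361} = \left(-12\right) \left(- \frac{1}{361}\right) = \frac{12}{361}$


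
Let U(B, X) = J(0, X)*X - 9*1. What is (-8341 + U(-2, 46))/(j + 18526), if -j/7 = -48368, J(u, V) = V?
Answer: -1039/59517 ≈ -0.017457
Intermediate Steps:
j = 338576 (j = -7*(-48368) = 338576)
U(B, X) = -9 + X² (U(B, X) = X*X - 9*1 = X² - 9 = -9 + X²)
(-8341 + U(-2, 46))/(j + 18526) = (-8341 + (-9 + 46²))/(338576 + 18526) = (-8341 + (-9 + 2116))/357102 = (-8341 + 2107)*(1/357102) = -6234*1/357102 = -1039/59517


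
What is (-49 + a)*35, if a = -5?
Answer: -1890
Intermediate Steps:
(-49 + a)*35 = (-49 - 5)*35 = -54*35 = -1890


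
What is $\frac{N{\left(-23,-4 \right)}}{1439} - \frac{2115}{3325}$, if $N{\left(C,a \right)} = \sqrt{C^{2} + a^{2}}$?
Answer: $- \frac{423}{665} + \frac{\sqrt{545}}{1439} \approx -0.61987$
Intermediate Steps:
$\frac{N{\left(-23,-4 \right)}}{1439} - \frac{2115}{3325} = \frac{\sqrt{\left(-23\right)^{2} + \left(-4\right)^{2}}}{1439} - \frac{2115}{3325} = \sqrt{529 + 16} \cdot \frac{1}{1439} - \frac{423}{665} = \sqrt{545} \cdot \frac{1}{1439} - \frac{423}{665} = \frac{\sqrt{545}}{1439} - \frac{423}{665} = - \frac{423}{665} + \frac{\sqrt{545}}{1439}$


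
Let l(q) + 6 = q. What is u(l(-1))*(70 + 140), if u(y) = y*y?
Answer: 10290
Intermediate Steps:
l(q) = -6 + q
u(y) = y²
u(l(-1))*(70 + 140) = (-6 - 1)²*(70 + 140) = (-7)²*210 = 49*210 = 10290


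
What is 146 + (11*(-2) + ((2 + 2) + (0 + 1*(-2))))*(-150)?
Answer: 3146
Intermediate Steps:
146 + (11*(-2) + ((2 + 2) + (0 + 1*(-2))))*(-150) = 146 + (-22 + (4 + (0 - 2)))*(-150) = 146 + (-22 + (4 - 2))*(-150) = 146 + (-22 + 2)*(-150) = 146 - 20*(-150) = 146 + 3000 = 3146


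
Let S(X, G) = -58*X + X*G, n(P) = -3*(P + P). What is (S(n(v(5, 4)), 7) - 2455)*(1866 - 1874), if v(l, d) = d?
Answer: 9848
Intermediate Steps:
n(P) = -6*P
S(X, G) = -58*X + G*X
(S(n(v(5, 4)), 7) - 2455)*(1866 - 1874) = ((-6*4)*(-58 + 7) - 2455)*(1866 - 1874) = (-24*(-51) - 2455)*(-8) = (1224 - 2455)*(-8) = -1231*(-8) = 9848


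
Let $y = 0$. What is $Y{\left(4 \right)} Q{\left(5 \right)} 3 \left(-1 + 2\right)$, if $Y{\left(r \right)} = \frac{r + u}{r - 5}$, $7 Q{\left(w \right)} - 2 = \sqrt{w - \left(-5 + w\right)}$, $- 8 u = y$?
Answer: $- \frac{24}{7} - \frac{12 \sqrt{5}}{7} \approx -7.2618$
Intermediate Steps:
$u = 0$ ($u = \left(- \frac{1}{8}\right) 0 = 0$)
$Q{\left(w \right)} = \frac{2}{7} + \frac{\sqrt{5}}{7}$ ($Q{\left(w \right)} = \frac{2}{7} + \frac{\sqrt{w - \left(-5 + w\right)}}{7} = \frac{2}{7} + \frac{\sqrt{5}}{7}$)
$Y{\left(r \right)} = \frac{r}{-5 + r}$ ($Y{\left(r \right)} = \frac{r + 0}{r - 5} = \frac{r}{-5 + r}$)
$Y{\left(4 \right)} Q{\left(5 \right)} 3 \left(-1 + 2\right) = \frac{4}{-5 + 4} \left(\frac{2}{7} + \frac{\sqrt{5}}{7}\right) 3 \left(-1 + 2\right) = \frac{4}{-1} \left(\frac{2}{7} + \frac{\sqrt{5}}{7}\right) 3 \cdot 1 = 4 \left(-1\right) \left(\frac{2}{7} + \frac{\sqrt{5}}{7}\right) 3 = - 4 \left(\frac{2}{7} + \frac{\sqrt{5}}{7}\right) 3 = \left(- \frac{8}{7} - \frac{4 \sqrt{5}}{7}\right) 3 = - \frac{24}{7} - \frac{12 \sqrt{5}}{7}$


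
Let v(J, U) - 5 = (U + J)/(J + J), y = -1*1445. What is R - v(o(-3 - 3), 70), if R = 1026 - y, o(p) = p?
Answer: 7414/3 ≈ 2471.3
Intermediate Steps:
y = -1445
R = 2471 (R = 1026 - 1*(-1445) = 1026 + 1445 = 2471)
v(J, U) = 5 + (J + U)/(2*J) (v(J, U) = 5 + (U + J)/(J + J) = 5 + (J + U)/((2*J)) = 5 + (J + U)*(1/(2*J)) = 5 + (J + U)/(2*J))
R - v(o(-3 - 3), 70) = 2471 - (70 + 11*(-3 - 3))/(2*(-3 - 3)) = 2471 - (70 + 11*(-6))/(2*(-6)) = 2471 - (-1)*(70 - 66)/(2*6) = 2471 - (-1)*4/(2*6) = 2471 - 1*(-1/3) = 2471 + 1/3 = 7414/3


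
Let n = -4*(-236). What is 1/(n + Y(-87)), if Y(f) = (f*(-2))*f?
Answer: -1/14194 ≈ -7.0452e-5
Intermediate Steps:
n = 944
Y(f) = -2*f² (Y(f) = (-2*f)*f = -2*f²)
1/(n + Y(-87)) = 1/(944 - 2*(-87)²) = 1/(944 - 2*7569) = 1/(944 - 15138) = 1/(-14194) = -1/14194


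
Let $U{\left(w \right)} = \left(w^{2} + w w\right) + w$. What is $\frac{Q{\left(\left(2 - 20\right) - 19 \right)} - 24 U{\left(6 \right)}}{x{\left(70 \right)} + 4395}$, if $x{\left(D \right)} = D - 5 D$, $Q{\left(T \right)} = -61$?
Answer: $- \frac{1933}{4115} \approx -0.46974$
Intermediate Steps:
$U{\left(w \right)} = w + 2 w^{2}$ ($U{\left(w \right)} = \left(w^{2} + w^{2}\right) + w = 2 w^{2} + w = w + 2 w^{2}$)
$x{\left(D \right)} = - 4 D$
$\frac{Q{\left(\left(2 - 20\right) - 19 \right)} - 24 U{\left(6 \right)}}{x{\left(70 \right)} + 4395} = \frac{-61 - 24 \cdot 6 \left(1 + 2 \cdot 6\right)}{\left(-4\right) 70 + 4395} = \frac{-61 - 24 \cdot 6 \left(1 + 12\right)}{-280 + 4395} = \frac{-61 - 24 \cdot 6 \cdot 13}{4115} = \left(-61 - 1872\right) \frac{1}{4115} = \left(-1933\right) \frac{1}{4115} = - \frac{1933}{4115}$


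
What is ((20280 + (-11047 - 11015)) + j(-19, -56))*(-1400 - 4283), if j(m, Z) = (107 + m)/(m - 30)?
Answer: 496728298/49 ≈ 1.0137e+7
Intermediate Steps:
j(m, Z) = (107 + m)/(-30 + m)
((20280 + (-11047 - 11015)) + j(-19, -56))*(-1400 - 4283) = ((20280 + (-11047 - 11015)) + (107 - 19)/(-30 - 19))*(-1400 - 4283) = ((20280 - 22062) + 88/(-49))*(-5683) = (-1782 - 1/49*88)*(-5683) = (-1782 - 88/49)*(-5683) = -87406/49*(-5683) = 496728298/49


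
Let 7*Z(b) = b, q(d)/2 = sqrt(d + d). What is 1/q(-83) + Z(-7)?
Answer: -1 - I*sqrt(166)/332 ≈ -1.0 - 0.038808*I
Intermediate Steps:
q(d) = 2*sqrt(2)*sqrt(d) (q(d) = 2*sqrt(d + d) = 2*sqrt(2*d) = 2*(sqrt(2)*sqrt(d)) = 2*sqrt(2)*sqrt(d))
Z(b) = b/7
1/q(-83) + Z(-7) = 1/(2*sqrt(2)*sqrt(-83)) + (1/7)*(-7) = 1/(2*sqrt(2)*(I*sqrt(83))) - 1 = 1/(2*I*sqrt(166)) - 1 = -I*sqrt(166)/332 - 1 = -1 - I*sqrt(166)/332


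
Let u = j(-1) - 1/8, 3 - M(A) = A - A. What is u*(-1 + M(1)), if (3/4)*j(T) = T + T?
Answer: -67/12 ≈ -5.5833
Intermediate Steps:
M(A) = 3 (M(A) = 3 - (A - A) = 3 - 1*0 = 3 + 0 = 3)
j(T) = 8*T/3 (j(T) = 4*(T + T)/3 = 4*(2*T)/3 = 8*T/3)
u = -67/24 (u = (8/3)*(-1) - 1/8 = -8/3 - 1*⅛ = -8/3 - ⅛ = -67/24 ≈ -2.7917)
u*(-1 + M(1)) = -67*(-1 + 3)/24 = -67/24*2 = -67/12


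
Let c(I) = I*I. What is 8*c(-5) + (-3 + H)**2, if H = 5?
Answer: 204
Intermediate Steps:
c(I) = I**2
8*c(-5) + (-3 + H)**2 = 8*(-5)**2 + (-3 + 5)**2 = 8*25 + 2**2 = 200 + 4 = 204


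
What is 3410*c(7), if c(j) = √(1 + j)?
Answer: 6820*√2 ≈ 9644.9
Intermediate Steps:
3410*c(7) = 3410*√(1 + 7) = 3410*√8 = 3410*(2*√2) = 6820*√2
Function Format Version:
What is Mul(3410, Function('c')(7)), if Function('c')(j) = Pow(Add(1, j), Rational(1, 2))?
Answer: Mul(6820, Pow(2, Rational(1, 2))) ≈ 9644.9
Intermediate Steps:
Mul(3410, Function('c')(7)) = Mul(3410, Pow(Add(1, 7), Rational(1, 2))) = Mul(3410, Pow(8, Rational(1, 2))) = Mul(3410, Mul(2, Pow(2, Rational(1, 2)))) = Mul(6820, Pow(2, Rational(1, 2)))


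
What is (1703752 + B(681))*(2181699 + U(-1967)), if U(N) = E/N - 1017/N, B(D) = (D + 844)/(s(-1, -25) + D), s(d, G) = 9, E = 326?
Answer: 504493174876622272/135723 ≈ 3.7171e+12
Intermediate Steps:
B(D) = (844 + D)/(9 + D) (B(D) = (D + 844)/(9 + D) = (844 + D)/(9 + D))
U(N) = -691/N (U(N) = 326/N - 1017/N = -691/N)
(1703752 + B(681))*(2181699 + U(-1967)) = (1703752 + (844 + 681)/(9 + 681))*(2181699 - 691/(-1967)) = (1703752 + 1525/690)*(2181699 - 691*(-1/1967)) = (1703752 + (1/690)*1525)*(2181699 + 691/1967) = (1703752 + 305/138)*(4291402624/1967) = (235118081/138)*(4291402624/1967) = 504493174876622272/135723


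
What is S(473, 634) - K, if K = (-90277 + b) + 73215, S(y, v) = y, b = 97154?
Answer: -79619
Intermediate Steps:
K = 80092 (K = (-90277 + 97154) + 73215 = 6877 + 73215 = 80092)
S(473, 634) - K = 473 - 1*80092 = 473 - 80092 = -79619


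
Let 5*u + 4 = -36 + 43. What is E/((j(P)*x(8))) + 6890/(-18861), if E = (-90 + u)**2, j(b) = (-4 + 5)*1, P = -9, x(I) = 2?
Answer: 3768253049/943050 ≈ 3995.8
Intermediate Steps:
u = 3/5 (u = -4/5 + (-36 + 43)/5 = -4/5 + (1/5)*7 = -4/5 + 7/5 = 3/5 ≈ 0.60000)
j(b) = 1 (j(b) = 1*1 = 1)
E = 199809/25 (E = (-90 + 3/5)**2 = (-447/5)**2 = 199809/25 ≈ 7992.4)
E/((j(P)*x(8))) + 6890/(-18861) = 199809/(25*((1*2))) + 6890/(-18861) = (199809/25)/2 + 6890*(-1/18861) = (199809/25)*(1/2) - 6890/18861 = 199809/50 - 6890/18861 = 3768253049/943050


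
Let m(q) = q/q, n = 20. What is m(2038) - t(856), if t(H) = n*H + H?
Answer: -17975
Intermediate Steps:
t(H) = 21*H (t(H) = 20*H + H = 21*H)
m(q) = 1
m(2038) - t(856) = 1 - 21*856 = 1 - 1*17976 = 1 - 17976 = -17975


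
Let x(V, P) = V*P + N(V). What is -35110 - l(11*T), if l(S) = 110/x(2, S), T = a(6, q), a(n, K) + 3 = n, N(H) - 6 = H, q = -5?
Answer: -1299125/37 ≈ -35112.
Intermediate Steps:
N(H) = 6 + H
a(n, K) = -3 + n
x(V, P) = 6 + V + P*V (x(V, P) = V*P + (6 + V) = P*V + (6 + V) = 6 + V + P*V)
T = 3 (T = -3 + 6 = 3)
l(S) = 110/(8 + 2*S) (l(S) = 110/(6 + 2 + S*2) = 110/(6 + 2 + 2*S) = 110/(8 + 2*S))
-35110 - l(11*T) = -35110 - 55/(4 + 11*3) = -35110 - 55/(4 + 33) = -35110 - 55/37 = -1299125/37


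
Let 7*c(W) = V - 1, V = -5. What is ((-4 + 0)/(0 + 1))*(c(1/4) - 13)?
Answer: 388/7 ≈ 55.429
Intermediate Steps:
c(W) = -6/7 (c(W) = (-5 - 1)/7 = (1/7)*(-6) = -6/7)
((-4 + 0)/(0 + 1))*(c(1/4) - 13) = ((-4 + 0)/(0 + 1))*(-6/7 - 13) = -4/1*(-97/7) = -4*1*(-97/7) = -4*(-97/7) = 388/7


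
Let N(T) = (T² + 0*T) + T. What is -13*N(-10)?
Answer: -1170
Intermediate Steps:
N(T) = T + T² (N(T) = (T² + 0) + T = T² + T = T + T²)
-13*N(-10) = -(-130)*(1 - 10) = -(-130)*(-9) = -13*90 = -1170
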